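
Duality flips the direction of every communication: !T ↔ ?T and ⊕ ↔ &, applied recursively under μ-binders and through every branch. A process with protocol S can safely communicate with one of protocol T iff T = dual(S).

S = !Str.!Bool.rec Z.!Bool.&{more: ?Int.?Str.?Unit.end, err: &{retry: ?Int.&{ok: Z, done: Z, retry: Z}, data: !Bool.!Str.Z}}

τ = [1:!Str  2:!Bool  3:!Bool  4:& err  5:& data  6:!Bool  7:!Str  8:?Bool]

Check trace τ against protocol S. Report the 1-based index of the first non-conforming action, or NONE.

[1] !Str  ok  now at !Bool.rec Z.…
[2] !Bool  ok  now at rec Z.…
[3] !Bool  ok  now at &{more: ?Int.?Str.?Unit.end, err: &{retry: ?Int.&{ok: rec Z.…, done: rec Z.…, retry: rec Z.…}, data: !Bool.!Str.rec Z.…}}
[4] & err  ok  now at &{retry: ?Int.&{ok: rec Z.…, done: rec Z.…, retry: rec Z.…}, data: !Bool.!Str.rec Z.…}
[5] & data  ok  now at !Bool.!Str.rec Z.…
[6] !Bool  ok  now at !Str.rec Z.…
[7] !Str  ok  now at rec Z.…
[8] got ?Bool, protocol expects !Bool  ✗

8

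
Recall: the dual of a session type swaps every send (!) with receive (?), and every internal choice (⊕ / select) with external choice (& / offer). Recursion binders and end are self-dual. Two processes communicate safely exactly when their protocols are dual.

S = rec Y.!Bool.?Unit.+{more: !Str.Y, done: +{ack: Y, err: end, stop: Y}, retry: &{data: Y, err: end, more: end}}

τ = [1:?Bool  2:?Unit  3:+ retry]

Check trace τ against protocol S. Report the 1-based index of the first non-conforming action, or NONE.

@1 got ?Bool, protocol expects !Bool  ✗

1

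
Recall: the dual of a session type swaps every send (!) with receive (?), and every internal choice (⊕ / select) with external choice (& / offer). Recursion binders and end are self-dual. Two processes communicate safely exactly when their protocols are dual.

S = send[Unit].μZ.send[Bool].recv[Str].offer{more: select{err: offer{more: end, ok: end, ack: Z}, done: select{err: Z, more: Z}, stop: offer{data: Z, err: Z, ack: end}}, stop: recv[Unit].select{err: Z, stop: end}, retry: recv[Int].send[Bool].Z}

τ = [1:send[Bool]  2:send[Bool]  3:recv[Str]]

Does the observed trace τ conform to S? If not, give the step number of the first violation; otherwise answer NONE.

1

@1 got send[Bool], protocol expects send[Unit]  ✗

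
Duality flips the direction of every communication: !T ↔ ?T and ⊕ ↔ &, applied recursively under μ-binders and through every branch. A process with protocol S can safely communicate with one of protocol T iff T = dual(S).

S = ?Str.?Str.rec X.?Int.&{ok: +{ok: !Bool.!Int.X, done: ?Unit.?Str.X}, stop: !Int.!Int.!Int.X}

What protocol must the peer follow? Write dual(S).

?Str → !Str
  ?Str → !Str
    rec X → rec X  (μ self-dual)
      ?Int → !Int
        &{ok,stop} → +{ok,stop}  (external→internal)
          • ok:
            +{ok,done} → &{ok,done}  (⊕→&)
              • ok:
                !Bool → ?Bool
                  !Int → ?Int
                    X ↦ X
              • done:
                ?Unit → !Unit
                  ?Str → !Str
                    X ↦ X
          • stop:
            !Int → ?Int
              !Int → ?Int
                !Int → ?Int
                  X ↦ X

!Str.!Str.rec X.!Int.+{ok: &{ok: ?Bool.?Int.X, done: !Unit.!Str.X}, stop: ?Int.?Int.?Int.X}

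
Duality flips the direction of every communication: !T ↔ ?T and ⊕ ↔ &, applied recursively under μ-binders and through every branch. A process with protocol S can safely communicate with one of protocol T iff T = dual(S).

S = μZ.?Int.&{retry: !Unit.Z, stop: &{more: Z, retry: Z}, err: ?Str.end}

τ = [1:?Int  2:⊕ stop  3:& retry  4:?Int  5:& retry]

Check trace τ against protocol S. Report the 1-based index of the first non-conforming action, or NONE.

2

[1] ?Int  match  cont: &{retry: !Unit.μZ.…, stop: &{more: μZ.…, retry: μZ.…}, err: ?Str.end}
[2] got ⊕ stop, protocol expects & retry or & stop or & err  ✗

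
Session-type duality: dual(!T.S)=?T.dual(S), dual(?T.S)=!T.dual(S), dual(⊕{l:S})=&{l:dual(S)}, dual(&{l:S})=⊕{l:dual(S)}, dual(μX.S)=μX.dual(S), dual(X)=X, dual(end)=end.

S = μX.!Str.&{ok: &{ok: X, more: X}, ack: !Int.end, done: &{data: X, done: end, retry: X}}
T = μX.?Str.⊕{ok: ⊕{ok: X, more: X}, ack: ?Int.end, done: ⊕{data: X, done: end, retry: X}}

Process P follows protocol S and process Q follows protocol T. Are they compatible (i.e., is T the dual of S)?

YES

μX | μX  match (binder kept)
  !Str | ?Str  match
    &{ok,ack,done} | ⊕{ok,ack,done}  match label sets agree
      • ok:
        &{ok,more} | ⊕{ok,more}  match label sets agree
          • ok:
            X | X  match
          • more:
            X | X  match
      • ack:
        !Int | ?Int  match
          end | end  match
      • done:
        &{data,done,retry} | ⊕{data,done,retry}  match label sets agree
          • data:
            X | X  match
          • done:
            end | end  match
          • retry:
            X | X  match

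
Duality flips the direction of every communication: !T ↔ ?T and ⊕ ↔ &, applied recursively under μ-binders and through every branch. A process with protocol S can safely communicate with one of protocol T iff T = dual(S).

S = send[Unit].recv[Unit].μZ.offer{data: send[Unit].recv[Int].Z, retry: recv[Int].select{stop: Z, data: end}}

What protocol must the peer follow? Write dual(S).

send[Unit] → recv[Unit]
  recv[Unit] → send[Unit]
    μZ → μZ  (μ self-dual)
      offer{data,retry} → select{data,retry}  (offer→select)
        • data:
          send[Unit] → recv[Unit]
            recv[Int] → send[Int]
              Z ↦ Z
        • retry:
          recv[Int] → send[Int]
            select{stop,data} → offer{stop,data}  (⊕→&)
              • stop:
                Z ↦ Z
              • data:
                end ↦ end

recv[Unit].send[Unit].μZ.select{data: recv[Unit].send[Int].Z, retry: send[Int].offer{stop: Z, data: end}}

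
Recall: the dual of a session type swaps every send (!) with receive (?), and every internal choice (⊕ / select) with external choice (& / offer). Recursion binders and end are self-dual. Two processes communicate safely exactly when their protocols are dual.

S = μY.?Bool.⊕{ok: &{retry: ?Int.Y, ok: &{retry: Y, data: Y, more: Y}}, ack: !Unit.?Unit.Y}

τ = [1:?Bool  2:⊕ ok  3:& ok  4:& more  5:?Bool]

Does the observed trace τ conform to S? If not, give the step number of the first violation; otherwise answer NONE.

NONE

@1 ?Bool  match  residual = ⊕{ok: &{retry: ?Int.μY.…, ok: &{retry: μY.…, data: μY.…, more: μY.…}}, ack: !Unit.?Unit.μY.…}
@2 ⊕ ok  match  residual = &{retry: ?Int.μY.…, ok: &{retry: μY.…, data: μY.…, more: μY.…}}
@3 & ok  match  residual = &{retry: μY.…, data: μY.…, more: μY.…}
@4 & more  match  residual = μY.…
@5 ?Bool  match  residual = ⊕{ok: &{retry: ?Int.μY.…, ok: &{retry: μY.…, data: μY.…, more: μY.…}}, ack: !Unit.?Unit.μY.…}
all 5 steps conform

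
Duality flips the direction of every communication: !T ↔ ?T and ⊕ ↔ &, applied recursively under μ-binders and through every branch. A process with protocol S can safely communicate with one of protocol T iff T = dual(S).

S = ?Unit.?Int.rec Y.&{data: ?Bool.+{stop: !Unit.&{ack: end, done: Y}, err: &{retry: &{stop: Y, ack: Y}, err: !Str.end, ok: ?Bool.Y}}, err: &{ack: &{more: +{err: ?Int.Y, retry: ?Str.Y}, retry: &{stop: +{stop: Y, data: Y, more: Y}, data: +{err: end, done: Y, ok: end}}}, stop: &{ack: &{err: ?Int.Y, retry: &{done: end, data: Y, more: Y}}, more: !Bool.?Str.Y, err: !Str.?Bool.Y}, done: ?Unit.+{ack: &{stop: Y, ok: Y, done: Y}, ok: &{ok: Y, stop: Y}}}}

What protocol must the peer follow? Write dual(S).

?Unit → !Unit
  ?Int → !Int
    rec Y → rec Y  (μ self-dual)
      &{data,err} → +{data,err}  (offer→select)
        • data:
          ?Bool → !Bool
            +{stop,err} → &{stop,err}  (select→offer)
              • stop:
                !Unit → ?Unit
                  &{ack,done} → +{ack,done}  (offer→select)
                    • ack:
                      end ↦ end
                    • done:
                      Y ↦ Y
              • err:
                &{retry,err,ok} → +{retry,err,ok}  (offer→select)
                  • retry:
                    &{stop,ack} → +{stop,ack}  (offer→select)
                      • stop:
                        Y ↦ Y
                      • ack:
                        Y ↦ Y
                  • err:
                    !Str → ?Str
                      end ↦ end
                  • ok:
                    ?Bool → !Bool
                      Y ↦ Y
        • err:
          &{ack,stop,done} → +{ack,stop,done}  (offer→select)
            • ack:
              &{more,retry} → +{more,retry}  (offer→select)
                • more:
                  +{err,retry} → &{err,retry}  (select→offer)
                    • err:
                      ?Int → !Int
                        Y ↦ Y
                    • retry:
                      ?Str → !Str
                        Y ↦ Y
                • retry:
                  &{stop,data} → +{stop,data}  (offer→select)
                    • stop:
                      +{stop,data,more} → &{stop,data,more}  (select→offer)
                        • stop:
                          Y ↦ Y
                        • data:
                          Y ↦ Y
                        • more:
                          Y ↦ Y
                    • data:
                      +{err,done,ok} → &{err,done,ok}  (select→offer)
                        • err:
                          end ↦ end
                        • done:
                          Y ↦ Y
                        • ok:
                          end ↦ end
            • stop:
              &{ack,more,err} → +{ack,more,err}  (offer→select)
                • ack:
                  &{err,retry} → +{err,retry}  (offer→select)
                    • err:
                      ?Int → !Int
                        Y ↦ Y
                    • retry:
                      &{done,data,more} → +{done,data,more}  (offer→select)
                        • done:
                          end ↦ end
                        • data:
                          Y ↦ Y
                        • more:
                          Y ↦ Y
                • more:
                  !Bool → ?Bool
                    ?Str → !Str
                      Y ↦ Y
                • err:
                  !Str → ?Str
                    ?Bool → !Bool
                      Y ↦ Y
            • done:
              ?Unit → !Unit
                +{ack,ok} → &{ack,ok}  (select→offer)
                  • ack:
                    &{stop,ok,done} → +{stop,ok,done}  (offer→select)
                      • stop:
                        Y ↦ Y
                      • ok:
                        Y ↦ Y
                      • done:
                        Y ↦ Y
                  • ok:
                    &{ok,stop} → +{ok,stop}  (offer→select)
                      • ok:
                        Y ↦ Y
                      • stop:
                        Y ↦ Y

!Unit.!Int.rec Y.+{data: !Bool.&{stop: ?Unit.+{ack: end, done: Y}, err: +{retry: +{stop: Y, ack: Y}, err: ?Str.end, ok: !Bool.Y}}, err: +{ack: +{more: &{err: !Int.Y, retry: !Str.Y}, retry: +{stop: &{stop: Y, data: Y, more: Y}, data: &{err: end, done: Y, ok: end}}}, stop: +{ack: +{err: !Int.Y, retry: +{done: end, data: Y, more: Y}}, more: ?Bool.!Str.Y, err: ?Str.!Bool.Y}, done: !Unit.&{ack: +{stop: Y, ok: Y, done: Y}, ok: +{ok: Y, stop: Y}}}}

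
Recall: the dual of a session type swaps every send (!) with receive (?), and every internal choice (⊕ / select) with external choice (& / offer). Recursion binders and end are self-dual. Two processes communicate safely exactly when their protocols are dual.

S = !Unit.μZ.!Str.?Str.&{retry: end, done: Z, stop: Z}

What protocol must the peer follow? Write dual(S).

!Unit ↦ ?Unit
  μZ ↦ μZ  (binder kept)
    !Str ↦ ?Str
      ?Str ↦ !Str
        &{retry,done,stop} ↦ ⊕{retry,done,stop}  (offer→select)
          case retry:
            end ↦ end
          case done:
            Z ↦ Z
          case stop:
            Z ↦ Z

?Unit.μZ.?Str.!Str.⊕{retry: end, done: Z, stop: Z}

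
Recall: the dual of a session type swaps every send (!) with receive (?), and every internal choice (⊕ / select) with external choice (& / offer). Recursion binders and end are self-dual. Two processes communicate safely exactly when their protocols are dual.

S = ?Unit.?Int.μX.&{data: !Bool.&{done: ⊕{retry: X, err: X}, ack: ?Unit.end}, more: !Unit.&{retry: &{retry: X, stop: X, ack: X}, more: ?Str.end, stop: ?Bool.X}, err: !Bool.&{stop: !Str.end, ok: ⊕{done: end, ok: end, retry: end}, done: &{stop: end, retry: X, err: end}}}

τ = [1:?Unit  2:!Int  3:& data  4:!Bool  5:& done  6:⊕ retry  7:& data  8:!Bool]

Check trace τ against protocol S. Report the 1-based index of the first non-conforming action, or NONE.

step 1: ?Unit  ✓  now at ?Int.μX.…
step 2: got !Int, protocol expects ?Int  ✗

2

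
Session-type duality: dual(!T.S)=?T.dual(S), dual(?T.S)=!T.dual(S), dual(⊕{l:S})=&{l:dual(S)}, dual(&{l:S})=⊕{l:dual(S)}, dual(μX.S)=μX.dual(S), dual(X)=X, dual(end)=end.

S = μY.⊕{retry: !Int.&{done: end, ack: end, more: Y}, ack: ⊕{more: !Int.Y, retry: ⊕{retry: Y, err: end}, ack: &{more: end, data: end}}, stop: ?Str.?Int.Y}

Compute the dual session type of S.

μY → μY  (μ self-dual)
  ⊕{retry,ack,stop} → &{retry,ack,stop}  (select→offer)
    [retry]
      !Int → ?Int
        &{done,ack,more} → ⊕{done,ack,more}  (offer→select)
          [done]
            dual(end) = end
          [ack]
            dual(end) = end
          [more]
            dual(Y) = Y
    [ack]
      ⊕{more,retry,ack} → &{more,retry,ack}  (select→offer)
        [more]
          !Int → ?Int
            dual(Y) = Y
        [retry]
          ⊕{retry,err} → &{retry,err}  (select→offer)
            [retry]
              dual(Y) = Y
            [err]
              dual(end) = end
        [ack]
          &{more,data} → ⊕{more,data}  (offer→select)
            [more]
              dual(end) = end
            [data]
              dual(end) = end
    [stop]
      ?Str → !Str
        ?Int → !Int
          dual(Y) = Y

μY.&{retry: ?Int.⊕{done: end, ack: end, more: Y}, ack: &{more: ?Int.Y, retry: &{retry: Y, err: end}, ack: ⊕{more: end, data: end}}, stop: !Str.!Int.Y}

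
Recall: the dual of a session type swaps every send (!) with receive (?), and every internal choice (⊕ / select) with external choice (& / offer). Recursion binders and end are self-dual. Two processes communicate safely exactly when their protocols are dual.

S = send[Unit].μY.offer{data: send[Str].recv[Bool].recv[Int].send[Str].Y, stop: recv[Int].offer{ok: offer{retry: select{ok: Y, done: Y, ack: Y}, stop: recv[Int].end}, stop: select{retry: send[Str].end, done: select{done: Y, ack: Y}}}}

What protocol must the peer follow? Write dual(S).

recv[Unit].μY.select{data: recv[Str].send[Bool].send[Int].recv[Str].Y, stop: send[Int].select{ok: select{retry: offer{ok: Y, done: Y, ack: Y}, stop: send[Int].end}, stop: offer{retry: recv[Str].end, done: offer{done: Y, ack: Y}}}}

send[Unit] → recv[Unit]
  μY → μY  (μ self-dual)
    offer{data,stop} → select{data,stop}  (external→internal)
      • data:
        send[Str] → recv[Str]
          recv[Bool] → send[Bool]
            recv[Int] → send[Int]
              send[Str] → recv[Str]
                dual(Y) = Y
      • stop:
        recv[Int] → send[Int]
          offer{ok,stop} → select{ok,stop}  (external→internal)
            • ok:
              offer{retry,stop} → select{retry,stop}  (external→internal)
                • retry:
                  select{ok,done,ack} → offer{ok,done,ack}  (internal→external)
                    • ok:
                      dual(Y) = Y
                    • done:
                      dual(Y) = Y
                    • ack:
                      dual(Y) = Y
                • stop:
                  recv[Int] → send[Int]
                    dual(end) = end
            • stop:
              select{retry,done} → offer{retry,done}  (internal→external)
                • retry:
                  send[Str] → recv[Str]
                    dual(end) = end
                • done:
                  select{done,ack} → offer{done,ack}  (internal→external)
                    • done:
                      dual(Y) = Y
                    • ack:
                      dual(Y) = Y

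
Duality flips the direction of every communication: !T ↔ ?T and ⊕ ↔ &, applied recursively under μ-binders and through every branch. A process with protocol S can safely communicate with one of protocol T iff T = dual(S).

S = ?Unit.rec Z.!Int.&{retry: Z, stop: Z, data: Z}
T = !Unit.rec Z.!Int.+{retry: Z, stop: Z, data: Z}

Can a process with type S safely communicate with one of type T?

NO

?Unit ‖ !Unit  ok
  rec Z ‖ rec Z  ok (binder kept)
    !Int ‖ !Int  ✗ same direction on both sides — not dual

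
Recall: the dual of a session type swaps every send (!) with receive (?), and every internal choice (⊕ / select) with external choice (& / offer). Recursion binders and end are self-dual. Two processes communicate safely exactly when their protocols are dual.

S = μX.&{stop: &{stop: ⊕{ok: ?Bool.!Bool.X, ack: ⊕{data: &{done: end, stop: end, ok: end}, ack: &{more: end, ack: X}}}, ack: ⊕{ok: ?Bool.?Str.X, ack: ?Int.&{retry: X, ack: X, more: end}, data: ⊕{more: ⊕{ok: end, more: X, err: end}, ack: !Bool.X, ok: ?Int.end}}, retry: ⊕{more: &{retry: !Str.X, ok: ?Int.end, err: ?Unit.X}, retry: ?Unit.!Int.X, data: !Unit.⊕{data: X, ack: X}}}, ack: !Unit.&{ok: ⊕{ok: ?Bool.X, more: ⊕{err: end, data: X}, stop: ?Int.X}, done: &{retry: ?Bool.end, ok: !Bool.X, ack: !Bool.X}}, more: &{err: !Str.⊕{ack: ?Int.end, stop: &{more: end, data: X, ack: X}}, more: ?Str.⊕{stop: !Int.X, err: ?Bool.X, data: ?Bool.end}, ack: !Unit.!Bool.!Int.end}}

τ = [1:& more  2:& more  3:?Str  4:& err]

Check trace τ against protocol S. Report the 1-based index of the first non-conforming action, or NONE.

step 1: & more  match  now at &{err: !Str.⊕{ack: ?Int.end, stop: &{more: end, data: μX.…, ack: μX.…}}, more: ?Str.⊕{stop: !Int.μX.…, err: ?Bool.μX.…, data: ?Bool.end}, ack: !Unit.!Bool.!Int.end}
step 2: & more  match  now at ?Str.⊕{stop: !Int.μX.…, err: ?Bool.μX.…, data: ?Bool.end}
step 3: ?Str  match  now at ⊕{stop: !Int.μX.…, err: ?Bool.μX.…, data: ?Bool.end}
step 4: got & err, protocol expects ⊕ stop or ⊕ err or ⊕ data  ✗

4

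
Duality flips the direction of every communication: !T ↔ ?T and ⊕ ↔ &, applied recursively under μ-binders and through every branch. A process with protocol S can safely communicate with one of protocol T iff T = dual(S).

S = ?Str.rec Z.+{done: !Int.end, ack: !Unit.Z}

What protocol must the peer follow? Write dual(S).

!Str.rec Z.&{done: ?Int.end, ack: ?Unit.Z}

?Str → !Str
  rec Z → rec Z  (binder kept)
    +{done,ack} → &{done,ack}  (select→offer)
      case done:
        !Int → ?Int
          dual(end) = end
      case ack:
        !Unit → ?Unit
          dual(Z) = Z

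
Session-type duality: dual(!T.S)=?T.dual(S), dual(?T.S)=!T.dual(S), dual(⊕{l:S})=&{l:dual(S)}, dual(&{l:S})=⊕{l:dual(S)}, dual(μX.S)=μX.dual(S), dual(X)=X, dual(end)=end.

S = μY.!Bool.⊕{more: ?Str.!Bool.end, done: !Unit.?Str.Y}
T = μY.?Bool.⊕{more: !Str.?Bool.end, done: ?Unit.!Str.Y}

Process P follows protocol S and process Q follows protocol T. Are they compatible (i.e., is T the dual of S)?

μY ‖ μY  ✓ (μ self-dual)
  !Bool ‖ ?Bool  ✓
    ⊕{more,done} ‖ ⊕{more,done}  ✗ choice polarity not flipped — not dual

NO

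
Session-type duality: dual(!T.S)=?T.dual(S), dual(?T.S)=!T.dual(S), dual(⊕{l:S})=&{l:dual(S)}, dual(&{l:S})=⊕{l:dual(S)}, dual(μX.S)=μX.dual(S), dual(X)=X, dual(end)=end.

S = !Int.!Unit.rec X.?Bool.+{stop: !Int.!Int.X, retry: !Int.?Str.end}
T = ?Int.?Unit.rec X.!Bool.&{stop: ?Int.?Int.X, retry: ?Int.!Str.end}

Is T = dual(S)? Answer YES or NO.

YES

!Int vs ?Int  ✓
  !Unit vs ?Unit  ✓
    rec X vs rec X  ✓ (μ self-dual)
      ?Bool vs !Bool  ✓
        +{stop,retry} vs &{stop,retry}  ✓ label sets agree
          • stop:
            !Int vs ?Int  ✓
              !Int vs ?Int  ✓
                X vs X  ✓
          • retry:
            !Int vs ?Int  ✓
              ?Str vs !Str  ✓
                end vs end  ✓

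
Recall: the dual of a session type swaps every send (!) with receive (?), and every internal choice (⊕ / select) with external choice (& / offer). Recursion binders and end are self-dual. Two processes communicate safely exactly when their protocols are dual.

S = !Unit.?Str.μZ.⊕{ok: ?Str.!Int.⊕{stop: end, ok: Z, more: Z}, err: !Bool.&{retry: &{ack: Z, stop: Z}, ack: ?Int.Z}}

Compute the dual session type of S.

?Unit.!Str.μZ.&{ok: !Str.?Int.&{stop: end, ok: Z, more: Z}, err: ?Bool.⊕{retry: ⊕{ack: Z, stop: Z}, ack: !Int.Z}}

!Unit → ?Unit
  ?Str → !Str
    μZ → μZ  (rec unchanged)
      ⊕{ok,err} → &{ok,err}  (internal→external)
        [ok]
          ?Str → !Str
            !Int → ?Int
              ⊕{stop,ok,more} → &{stop,ok,more}  (internal→external)
                [stop]
                  dual(end) = end
                [ok]
                  dual(Z) = Z
                [more]
                  dual(Z) = Z
        [err]
          !Bool → ?Bool
            &{retry,ack} → ⊕{retry,ack}  (external→internal)
              [retry]
                &{ack,stop} → ⊕{ack,stop}  (external→internal)
                  [ack]
                    dual(Z) = Z
                  [stop]
                    dual(Z) = Z
              [ack]
                ?Int → !Int
                  dual(Z) = Z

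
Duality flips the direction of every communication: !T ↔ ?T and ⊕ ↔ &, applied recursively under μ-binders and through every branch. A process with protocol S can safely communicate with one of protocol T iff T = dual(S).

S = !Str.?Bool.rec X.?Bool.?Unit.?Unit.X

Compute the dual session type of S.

!Str ↦ ?Str
  ?Bool ↦ !Bool
    rec X ↦ rec X  (μ self-dual)
      ?Bool ↦ !Bool
        ?Unit ↦ !Unit
          ?Unit ↦ !Unit
            X ↦ X

?Str.!Bool.rec X.!Bool.!Unit.!Unit.X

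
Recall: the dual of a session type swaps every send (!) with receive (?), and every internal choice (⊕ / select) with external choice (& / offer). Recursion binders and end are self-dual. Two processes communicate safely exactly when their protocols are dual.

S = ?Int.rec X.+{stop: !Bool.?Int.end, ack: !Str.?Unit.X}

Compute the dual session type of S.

?Int = !Int
  rec X = rec X  (rec unchanged)
    +{stop,ack} = &{stop,ack}  (internal→external)
      case stop:
        !Bool = ?Bool
          ?Int = !Int
            end self-dual
      case ack:
        !Str = ?Str
          ?Unit = !Unit
            X self-dual

!Int.rec X.&{stop: ?Bool.!Int.end, ack: ?Str.!Unit.X}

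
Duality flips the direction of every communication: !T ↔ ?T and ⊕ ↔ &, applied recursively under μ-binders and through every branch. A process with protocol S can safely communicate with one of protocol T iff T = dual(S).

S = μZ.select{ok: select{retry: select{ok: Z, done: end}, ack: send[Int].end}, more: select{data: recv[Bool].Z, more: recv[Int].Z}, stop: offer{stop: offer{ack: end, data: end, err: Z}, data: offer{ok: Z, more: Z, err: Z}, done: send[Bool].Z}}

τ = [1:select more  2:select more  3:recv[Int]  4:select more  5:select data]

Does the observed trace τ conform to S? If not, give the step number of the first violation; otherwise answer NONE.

NONE

@1 select more  ok  cont: select{data: recv[Bool].μZ.…, more: recv[Int].μZ.…}
@2 select more  ok  cont: recv[Int].μZ.…
@3 recv[Int]  ok  cont: μZ.…
@4 select more  ok  cont: select{data: recv[Bool].μZ.…, more: recv[Int].μZ.…}
@5 select data  ok  cont: recv[Bool].μZ.…
τ conforms to S (length 5)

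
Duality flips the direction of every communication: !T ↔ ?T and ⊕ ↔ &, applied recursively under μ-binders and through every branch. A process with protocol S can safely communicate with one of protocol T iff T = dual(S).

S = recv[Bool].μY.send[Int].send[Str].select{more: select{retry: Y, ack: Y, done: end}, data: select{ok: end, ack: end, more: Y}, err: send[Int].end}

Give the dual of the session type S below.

send[Bool].μY.recv[Int].recv[Str].offer{more: offer{retry: Y, ack: Y, done: end}, data: offer{ok: end, ack: end, more: Y}, err: recv[Int].end}

recv[Bool] ↦ send[Bool]
  μY ↦ μY  (rec unchanged)
    send[Int] ↦ recv[Int]
      send[Str] ↦ recv[Str]
        select{more,data,err} ↦ offer{more,data,err}  (⊕→&)
          • more:
            select{retry,ack,done} ↦ offer{retry,ack,done}  (⊕→&)
              • retry:
                Y ↦ Y
              • ack:
                Y ↦ Y
              • done:
                end ↦ end
          • data:
            select{ok,ack,more} ↦ offer{ok,ack,more}  (⊕→&)
              • ok:
                end ↦ end
              • ack:
                end ↦ end
              • more:
                Y ↦ Y
          • err:
            send[Int] ↦ recv[Int]
              end ↦ end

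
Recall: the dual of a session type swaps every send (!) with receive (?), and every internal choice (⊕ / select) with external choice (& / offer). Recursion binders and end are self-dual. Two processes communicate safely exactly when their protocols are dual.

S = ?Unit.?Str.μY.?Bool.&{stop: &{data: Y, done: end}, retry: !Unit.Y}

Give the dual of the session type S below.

!Unit.!Str.μY.!Bool.⊕{stop: ⊕{data: Y, done: end}, retry: ?Unit.Y}

?Unit ↦ !Unit
  ?Str ↦ !Str
    μY ↦ μY  (μ self-dual)
      ?Bool ↦ !Bool
        &{stop,retry} ↦ ⊕{stop,retry}  (&→⊕)
          case stop:
            &{data,done} ↦ ⊕{data,done}  (&→⊕)
              case data:
                Y self-dual
              case done:
                end self-dual
          case retry:
            !Unit ↦ ?Unit
              Y self-dual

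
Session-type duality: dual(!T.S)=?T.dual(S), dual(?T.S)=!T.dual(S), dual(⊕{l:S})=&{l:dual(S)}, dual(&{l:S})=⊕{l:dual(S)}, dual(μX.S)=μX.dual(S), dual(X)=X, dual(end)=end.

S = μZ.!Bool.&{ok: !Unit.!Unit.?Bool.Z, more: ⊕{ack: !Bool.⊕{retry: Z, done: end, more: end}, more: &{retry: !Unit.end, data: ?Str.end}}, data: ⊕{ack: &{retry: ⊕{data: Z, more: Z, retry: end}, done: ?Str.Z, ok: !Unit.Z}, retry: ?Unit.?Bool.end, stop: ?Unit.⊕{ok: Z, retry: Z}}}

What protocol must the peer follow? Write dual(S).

μZ = μZ  (μ self-dual)
  !Bool = ?Bool
    &{ok,more,data} = ⊕{ok,more,data}  (offer→select)
      case ok:
        !Unit = ?Unit
          !Unit = ?Unit
            ?Bool = !Bool
              Z ↦ Z
      case more:
        ⊕{ack,more} = &{ack,more}  (internal→external)
          case ack:
            !Bool = ?Bool
              ⊕{retry,done,more} = &{retry,done,more}  (internal→external)
                case retry:
                  Z ↦ Z
                case done:
                  end ↦ end
                case more:
                  end ↦ end
          case more:
            &{retry,data} = ⊕{retry,data}  (offer→select)
              case retry:
                !Unit = ?Unit
                  end ↦ end
              case data:
                ?Str = !Str
                  end ↦ end
      case data:
        ⊕{ack,retry,stop} = &{ack,retry,stop}  (internal→external)
          case ack:
            &{retry,done,ok} = ⊕{retry,done,ok}  (offer→select)
              case retry:
                ⊕{data,more,retry} = &{data,more,retry}  (internal→external)
                  case data:
                    Z ↦ Z
                  case more:
                    Z ↦ Z
                  case retry:
                    end ↦ end
              case done:
                ?Str = !Str
                  Z ↦ Z
              case ok:
                !Unit = ?Unit
                  Z ↦ Z
          case retry:
            ?Unit = !Unit
              ?Bool = !Bool
                end ↦ end
          case stop:
            ?Unit = !Unit
              ⊕{ok,retry} = &{ok,retry}  (internal→external)
                case ok:
                  Z ↦ Z
                case retry:
                  Z ↦ Z

μZ.?Bool.⊕{ok: ?Unit.?Unit.!Bool.Z, more: &{ack: ?Bool.&{retry: Z, done: end, more: end}, more: ⊕{retry: ?Unit.end, data: !Str.end}}, data: &{ack: ⊕{retry: &{data: Z, more: Z, retry: end}, done: !Str.Z, ok: ?Unit.Z}, retry: !Unit.!Bool.end, stop: !Unit.&{ok: Z, retry: Z}}}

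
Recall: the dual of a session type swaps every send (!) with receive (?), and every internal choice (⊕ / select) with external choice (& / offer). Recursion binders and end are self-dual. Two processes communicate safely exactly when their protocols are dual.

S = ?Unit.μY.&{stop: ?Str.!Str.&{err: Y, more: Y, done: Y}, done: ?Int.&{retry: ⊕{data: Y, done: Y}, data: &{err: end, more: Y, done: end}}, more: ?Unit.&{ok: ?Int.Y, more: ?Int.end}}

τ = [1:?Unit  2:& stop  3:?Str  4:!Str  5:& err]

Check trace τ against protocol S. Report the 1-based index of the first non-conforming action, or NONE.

NONE

step 1: ?Unit  ✓  state: μY.…
step 2: & stop  ✓  state: ?Str.!Str.&{err: μY.…, more: μY.…, done: μY.…}
step 3: ?Str  ✓  state: !Str.&{err: μY.…, more: μY.…, done: μY.…}
step 4: !Str  ✓  state: &{err: μY.…, more: μY.…, done: μY.…}
step 5: & err  ✓  state: μY.…
all 5 steps conform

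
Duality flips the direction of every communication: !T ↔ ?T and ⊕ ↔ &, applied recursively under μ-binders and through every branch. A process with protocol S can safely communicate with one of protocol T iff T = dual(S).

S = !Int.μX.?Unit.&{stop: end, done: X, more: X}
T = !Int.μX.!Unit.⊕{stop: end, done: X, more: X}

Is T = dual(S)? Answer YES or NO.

!Int ‖ !Int  ✗ same direction on both sides — not dual

NO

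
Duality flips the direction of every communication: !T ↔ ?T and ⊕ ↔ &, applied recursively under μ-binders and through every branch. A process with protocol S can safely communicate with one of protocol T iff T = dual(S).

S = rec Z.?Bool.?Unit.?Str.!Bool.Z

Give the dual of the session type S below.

rec Z = rec Z  (μ self-dual)
  ?Bool = !Bool
    ?Unit = !Unit
      ?Str = !Str
        !Bool = ?Bool
          dual(Z) = Z

rec Z.!Bool.!Unit.!Str.?Bool.Z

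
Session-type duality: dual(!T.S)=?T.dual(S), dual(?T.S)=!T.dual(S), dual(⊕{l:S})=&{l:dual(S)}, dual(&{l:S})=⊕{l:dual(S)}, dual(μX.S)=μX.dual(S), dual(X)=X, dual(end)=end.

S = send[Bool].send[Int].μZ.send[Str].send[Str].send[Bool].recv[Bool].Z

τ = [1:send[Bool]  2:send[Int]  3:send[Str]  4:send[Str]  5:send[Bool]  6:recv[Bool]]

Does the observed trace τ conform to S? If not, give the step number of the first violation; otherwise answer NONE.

[1] send[Bool]  ✓  cont: send[Int].μZ.…
[2] send[Int]  ✓  cont: μZ.…
[3] send[Str]  ✓  cont: send[Str].send[Bool].recv[Bool].μZ.…
[4] send[Str]  ✓  cont: send[Bool].recv[Bool].μZ.…
[5] send[Bool]  ✓  cont: recv[Bool].μZ.…
[6] recv[Bool]  ✓  cont: μZ.…
all 6 steps conform

NONE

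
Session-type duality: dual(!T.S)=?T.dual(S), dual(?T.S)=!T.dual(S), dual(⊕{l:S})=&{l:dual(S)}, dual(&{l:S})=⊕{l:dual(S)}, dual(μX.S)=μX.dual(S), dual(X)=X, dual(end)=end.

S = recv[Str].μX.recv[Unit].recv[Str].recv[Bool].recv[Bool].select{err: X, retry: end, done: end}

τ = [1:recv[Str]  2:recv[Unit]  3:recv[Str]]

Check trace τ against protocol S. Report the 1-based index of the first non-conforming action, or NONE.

@1 recv[Str]  ok  state: μX.…
@2 recv[Unit]  ok  state: recv[Str].recv[Bool].recv[Bool].select{err: μX.…, retry: end, done: end}
@3 recv[Str]  ok  state: recv[Bool].recv[Bool].select{err: μX.…, retry: end, done: end}
all 3 steps conform

NONE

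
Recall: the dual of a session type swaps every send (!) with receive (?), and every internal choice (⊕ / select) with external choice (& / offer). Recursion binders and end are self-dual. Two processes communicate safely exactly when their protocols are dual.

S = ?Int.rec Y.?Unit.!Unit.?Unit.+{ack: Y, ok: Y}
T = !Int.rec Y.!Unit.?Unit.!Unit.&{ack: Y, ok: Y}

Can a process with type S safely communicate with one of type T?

YES

?Int | !Int  ✓
  rec Y | rec Y  ✓ (binder kept)
    ?Unit | !Unit  ✓
      !Unit | ?Unit  ✓
        ?Unit | !Unit  ✓
          +{ack,ok} | &{ack,ok}  ✓ label sets agree
            [ack]
              Y | Y  ✓
            [ok]
              Y | Y  ✓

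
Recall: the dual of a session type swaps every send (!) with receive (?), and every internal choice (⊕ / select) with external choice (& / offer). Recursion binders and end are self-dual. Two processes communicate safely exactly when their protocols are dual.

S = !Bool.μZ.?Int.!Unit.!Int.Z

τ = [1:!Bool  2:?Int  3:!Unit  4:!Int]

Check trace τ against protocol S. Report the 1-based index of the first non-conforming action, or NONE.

[1] !Bool  ok  now at μZ.…
[2] ?Int  ok  now at !Unit.!Int.μZ.…
[3] !Unit  ok  now at !Int.μZ.…
[4] !Int  ok  now at μZ.…
trace exhausted — no violation

NONE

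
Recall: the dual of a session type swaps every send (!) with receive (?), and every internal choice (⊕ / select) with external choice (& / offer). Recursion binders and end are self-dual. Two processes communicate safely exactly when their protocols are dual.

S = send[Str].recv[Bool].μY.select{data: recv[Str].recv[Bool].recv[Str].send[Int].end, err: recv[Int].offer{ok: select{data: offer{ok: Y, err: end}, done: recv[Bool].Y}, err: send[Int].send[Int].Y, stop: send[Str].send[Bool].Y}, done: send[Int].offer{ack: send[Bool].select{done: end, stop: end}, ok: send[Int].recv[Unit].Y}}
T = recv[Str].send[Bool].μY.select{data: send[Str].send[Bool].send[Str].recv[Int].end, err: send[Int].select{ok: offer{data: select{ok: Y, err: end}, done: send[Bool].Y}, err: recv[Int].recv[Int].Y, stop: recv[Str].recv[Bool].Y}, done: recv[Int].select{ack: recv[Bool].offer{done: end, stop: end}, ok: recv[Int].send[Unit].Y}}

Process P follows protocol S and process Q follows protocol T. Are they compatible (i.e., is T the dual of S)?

send[Str] vs recv[Str]  ✓
  recv[Bool] vs send[Bool]  ✓
    μY vs μY  ✓ (rec unchanged)
      select{data,err,done} vs select{data,err,done}  ✗ choice polarity not flipped — not dual

NO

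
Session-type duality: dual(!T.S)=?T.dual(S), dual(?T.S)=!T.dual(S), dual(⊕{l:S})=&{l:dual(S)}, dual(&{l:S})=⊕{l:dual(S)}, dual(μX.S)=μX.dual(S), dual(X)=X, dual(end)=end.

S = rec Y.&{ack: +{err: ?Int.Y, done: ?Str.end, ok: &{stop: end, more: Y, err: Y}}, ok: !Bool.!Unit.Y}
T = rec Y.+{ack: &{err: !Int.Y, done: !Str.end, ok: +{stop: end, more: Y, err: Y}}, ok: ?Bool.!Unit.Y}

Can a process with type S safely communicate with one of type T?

rec Y vs rec Y  ✓ (rec unchanged)
  &{ack,ok} vs +{ack,ok}  ✓ label sets agree
    case ack:
      +{err,done,ok} vs &{err,done,ok}  ✓ label sets agree
        case err:
          ?Int vs !Int  ✓
            Y vs Y  ✓
        case done:
          ?Str vs !Str  ✓
            end vs end  ✓
        case ok:
          &{stop,more,err} vs +{stop,more,err}  ✓ label sets agree
            case stop:
              end vs end  ✓
            case more:
              Y vs Y  ✓
            case err:
              Y vs Y  ✓
    case ok:
      !Bool vs ?Bool  ✓
        !Unit vs !Unit  ✗ same direction on both sides — not dual

NO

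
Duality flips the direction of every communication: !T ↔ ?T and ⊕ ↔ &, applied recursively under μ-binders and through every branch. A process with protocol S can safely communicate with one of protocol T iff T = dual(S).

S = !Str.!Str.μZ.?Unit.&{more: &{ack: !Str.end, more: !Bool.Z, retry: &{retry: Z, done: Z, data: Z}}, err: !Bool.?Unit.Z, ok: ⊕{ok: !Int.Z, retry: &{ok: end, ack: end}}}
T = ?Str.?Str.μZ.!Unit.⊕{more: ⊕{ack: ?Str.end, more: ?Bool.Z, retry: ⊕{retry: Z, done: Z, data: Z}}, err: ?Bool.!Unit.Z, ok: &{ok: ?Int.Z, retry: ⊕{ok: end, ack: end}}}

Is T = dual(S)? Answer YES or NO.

!Str ‖ ?Str  ok
  !Str ‖ ?Str  ok
    μZ ‖ μZ  ok (rec unchanged)
      ?Unit ‖ !Unit  ok
        &{more,err,ok} ‖ ⊕{more,err,ok}  ok label sets agree
          • more:
            &{ack,more,retry} ‖ ⊕{ack,more,retry}  ok label sets agree
              • ack:
                !Str ‖ ?Str  ok
                  end ‖ end  ok
              • more:
                !Bool ‖ ?Bool  ok
                  Z ‖ Z  ok
              • retry:
                &{retry,done,data} ‖ ⊕{retry,done,data}  ok label sets agree
                  • retry:
                    Z ‖ Z  ok
                  • done:
                    Z ‖ Z  ok
                  • data:
                    Z ‖ Z  ok
          • err:
            !Bool ‖ ?Bool  ok
              ?Unit ‖ !Unit  ok
                Z ‖ Z  ok
          • ok:
            ⊕{ok,retry} ‖ &{ok,retry}  ok label sets agree
              • ok:
                !Int ‖ ?Int  ok
                  Z ‖ Z  ok
              • retry:
                &{ok,ack} ‖ ⊕{ok,ack}  ok label sets agree
                  • ok:
                    end ‖ end  ok
                  • ack:
                    end ‖ end  ok

YES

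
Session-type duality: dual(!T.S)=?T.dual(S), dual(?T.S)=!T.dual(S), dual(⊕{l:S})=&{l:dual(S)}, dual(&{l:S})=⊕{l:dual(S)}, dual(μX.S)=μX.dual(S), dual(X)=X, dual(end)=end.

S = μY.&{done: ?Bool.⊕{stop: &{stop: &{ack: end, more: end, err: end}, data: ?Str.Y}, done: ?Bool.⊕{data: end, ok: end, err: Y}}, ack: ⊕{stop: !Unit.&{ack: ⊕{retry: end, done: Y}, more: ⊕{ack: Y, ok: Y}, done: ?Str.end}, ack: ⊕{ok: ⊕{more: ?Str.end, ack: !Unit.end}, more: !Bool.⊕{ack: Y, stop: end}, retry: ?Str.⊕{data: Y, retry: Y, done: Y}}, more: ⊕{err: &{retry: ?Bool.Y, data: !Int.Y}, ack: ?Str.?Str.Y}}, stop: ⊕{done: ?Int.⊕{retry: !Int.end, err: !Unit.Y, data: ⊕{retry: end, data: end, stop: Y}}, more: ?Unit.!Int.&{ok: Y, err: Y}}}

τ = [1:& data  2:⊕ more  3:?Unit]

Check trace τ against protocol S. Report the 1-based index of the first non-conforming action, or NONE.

1

[1] got & data, protocol expects & done or & ack or & stop  ✗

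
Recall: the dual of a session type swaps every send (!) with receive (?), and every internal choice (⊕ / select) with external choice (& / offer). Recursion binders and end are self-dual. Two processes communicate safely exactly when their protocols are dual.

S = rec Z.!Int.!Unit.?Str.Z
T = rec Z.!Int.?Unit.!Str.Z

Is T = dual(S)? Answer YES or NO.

NO

rec Z vs rec Z  match (rec unchanged)
  !Int vs !Int  ✗ same direction on both sides — not dual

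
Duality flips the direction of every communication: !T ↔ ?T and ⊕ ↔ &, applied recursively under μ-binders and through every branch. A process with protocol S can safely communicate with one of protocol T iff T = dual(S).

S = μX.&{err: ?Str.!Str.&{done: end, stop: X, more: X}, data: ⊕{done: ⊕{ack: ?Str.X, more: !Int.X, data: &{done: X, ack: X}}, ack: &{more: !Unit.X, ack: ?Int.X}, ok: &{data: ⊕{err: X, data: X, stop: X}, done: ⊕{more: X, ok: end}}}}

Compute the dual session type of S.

μX → μX  (binder kept)
  &{err,data} → ⊕{err,data}  (&→⊕)
    • err:
      ?Str → !Str
        !Str → ?Str
          &{done,stop,more} → ⊕{done,stop,more}  (&→⊕)
            • done:
              end self-dual
            • stop:
              X self-dual
            • more:
              X self-dual
    • data:
      ⊕{done,ack,ok} → &{done,ack,ok}  (⊕→&)
        • done:
          ⊕{ack,more,data} → &{ack,more,data}  (⊕→&)
            • ack:
              ?Str → !Str
                X self-dual
            • more:
              !Int → ?Int
                X self-dual
            • data:
              &{done,ack} → ⊕{done,ack}  (&→⊕)
                • done:
                  X self-dual
                • ack:
                  X self-dual
        • ack:
          &{more,ack} → ⊕{more,ack}  (&→⊕)
            • more:
              !Unit → ?Unit
                X self-dual
            • ack:
              ?Int → !Int
                X self-dual
        • ok:
          &{data,done} → ⊕{data,done}  (&→⊕)
            • data:
              ⊕{err,data,stop} → &{err,data,stop}  (⊕→&)
                • err:
                  X self-dual
                • data:
                  X self-dual
                • stop:
                  X self-dual
            • done:
              ⊕{more,ok} → &{more,ok}  (⊕→&)
                • more:
                  X self-dual
                • ok:
                  end self-dual

μX.⊕{err: !Str.?Str.⊕{done: end, stop: X, more: X}, data: &{done: &{ack: !Str.X, more: ?Int.X, data: ⊕{done: X, ack: X}}, ack: ⊕{more: ?Unit.X, ack: !Int.X}, ok: ⊕{data: &{err: X, data: X, stop: X}, done: &{more: X, ok: end}}}}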